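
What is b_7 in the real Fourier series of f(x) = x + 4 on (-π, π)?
b_7 = (1/π) ∫_{-π}^{π} f(x)·sin(7x) dx.
Evaluate the integral (use parity and integration by parts as needed): b_7 = 2/7.

Final answer: 2/7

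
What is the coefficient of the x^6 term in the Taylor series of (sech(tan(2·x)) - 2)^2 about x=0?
Expand to order 6: (sech(tan(2·x)) - 2)^2 = 112·x^6/15 + 8·x^4 + 4·x^2 + 1 + O(x^7).
The coefficient of x^6 is 112/15.

Final answer: 112/15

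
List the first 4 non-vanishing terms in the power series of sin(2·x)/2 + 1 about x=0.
2·x^5/15 - 2·x^3/3 + x + 1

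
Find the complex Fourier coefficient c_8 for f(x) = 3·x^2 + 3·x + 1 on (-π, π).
Compute the real Fourier coefficients first: a_8 = 3/16, b_8 = -3/4.
Then c_8 = (a_8 − i·b_8)/2 = 3/32 + 3·i/8.

Final answer: 3/32 + 3·i/8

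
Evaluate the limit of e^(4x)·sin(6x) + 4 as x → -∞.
Evaluate the dominant behaviour as x → -∞; each term tends to a finite value or vanishes.
Limit = 4.

Final answer: 4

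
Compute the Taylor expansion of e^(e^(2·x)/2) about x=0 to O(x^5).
49·x^4·e^(1/2)/24 + 11·x^3·e^(1/2)/6 + 3·x^2·e^(1/2)/2 + x·e^(1/2) + e^(1/2)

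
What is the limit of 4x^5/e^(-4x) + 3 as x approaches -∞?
The quotient is an ∞/∞ indeterminate form as x → -∞.
Compare growth rates of the dominant terms (exponentials ≫ polynomials ≫ logarithms), or apply L'Hôpital's rule; the quotient → 0.
Adding the constant: 0 + 3 = 3. Limit = 3.

Final answer: 3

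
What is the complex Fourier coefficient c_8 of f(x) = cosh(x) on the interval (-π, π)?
Compute the real Fourier coefficients first: a_8 = 2·sinh(π)/(65·π), b_8 = 0.
Then c_8 = (a_8 − i·b_8)/2 = sinh(π)/(65·π).

Final answer: sinh(π)/(65·π)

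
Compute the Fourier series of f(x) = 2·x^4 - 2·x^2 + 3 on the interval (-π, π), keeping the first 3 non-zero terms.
(104 - 16·π^2)·cos(x) + (-8 + 4·π^2)·cos(2·x) - 2·π^2/3 + 3 + 2·π^4/5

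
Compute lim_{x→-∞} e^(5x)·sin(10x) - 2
Evaluate the dominant behaviour as x → -∞; each term tends to a finite value or vanishes.
Limit = -2.

Final answer: -2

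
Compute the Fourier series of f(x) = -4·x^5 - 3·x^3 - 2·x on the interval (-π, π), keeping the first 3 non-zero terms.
(-928 - 8·π^4 + 154·π^2)·sin(x) + (-17·π^2 + 55/2 + 4·π^4)·sin(2·x) + (-8·π^4/3 - 320/81 + 106·π^2/27)·sin(3·x)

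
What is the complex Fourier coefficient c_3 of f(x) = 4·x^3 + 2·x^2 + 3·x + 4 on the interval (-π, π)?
Compute the real Fourier coefficients first: a_3 = -8/9, b_3 = 2/9 + 8·π^2/3.
Then c_3 = (a_3 − i·b_3)/2 = -4/9 - 4·i·π^2/3 - i/9.

Final answer: -4/9 - 4·i·π^2/3 - i/9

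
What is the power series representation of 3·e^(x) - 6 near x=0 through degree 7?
x^7/1680 + x^6/240 + x^5/40 + x^4/8 + x^3/2 + 3·x^2/2 + 3·x - 3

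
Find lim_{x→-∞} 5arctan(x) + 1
Evaluate the dominant behaviour as x → -∞; each term tends to a finite value or vanishes.
Limit = 1 - 5·π/2.

Final answer: 1 - 5·π/2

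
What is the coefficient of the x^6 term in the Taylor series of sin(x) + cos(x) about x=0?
Expand to order 6: sin(x) + cos(x) = -x^6/720 + x^5/120 + x^4/24 - x^3/6 - x^2/2 + x + 1 + O(x^7).
The coefficient of x^6 is -1/720.

Final answer: -1/720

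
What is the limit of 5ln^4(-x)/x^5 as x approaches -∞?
This is an ∞/∞ indeterminate form as x → -∞.
Compare growth rates of the dominant terms (exponentials ≫ polynomials ≫ logarithms), or apply L'Hôpital's rule; the quotient → 0.
Limit = 0.

Final answer: 0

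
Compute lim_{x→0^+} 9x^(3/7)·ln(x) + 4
The product is a 0·∞ indeterminate form at x → 0⁺.
Rewrite the product as 9·ln(x) / x^(-3/7) and apply L'Hôpital, or use the standard hierarchy x^(-3/7) ≫ |ln x| as x → 0⁺.
The indeterminate product → 0, so the limit = 4.

Final answer: 4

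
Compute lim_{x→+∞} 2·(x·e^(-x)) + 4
Evaluate the dominant behaviour as x → +∞; each term tends to a finite value or vanishes.
Limit = 4.

Final answer: 4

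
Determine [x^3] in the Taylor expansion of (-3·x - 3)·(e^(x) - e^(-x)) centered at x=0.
Expand to order 3: (-3·x - 3)·(e^(x) - e^(-x)) = -x^3 - 6·x^2 - 6·x + O(x^4).
The coefficient of x^3 is -1.

Final answer: -1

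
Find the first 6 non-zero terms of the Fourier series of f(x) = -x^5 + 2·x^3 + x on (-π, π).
(-262 - 2·π^4 + 44·π^2)·sin(x) + (-7·π^2 + 19/2 + π^4)·sin(2·x) + (-2·π^4/3 - 98/81 + 76·π^2/27)·sin(3·x) + (-13·π^2/8 + 7/64 + π^4/2)·sin(4·x) + (-2·π^4/5 + 82/625 + 28·π^2/25)·sin(5·x) + (-23·π^2/27 - 31/162 + π^4/3)·sin(6·x)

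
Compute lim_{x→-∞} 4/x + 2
Evaluate the dominant behaviour as x → -∞; each term tends to a finite value or vanishes.
Limit = 2.

Final answer: 2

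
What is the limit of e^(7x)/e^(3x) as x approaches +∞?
This is an ∞/∞ indeterminate form as x → +∞.
Rewrite e^(7x)/e^(3x) = e^((7−3)x) = e^(4x); the exponent coefficient is 4 > 0 so e^(4x) → ∞.
Limit = ∞.

Final answer: ∞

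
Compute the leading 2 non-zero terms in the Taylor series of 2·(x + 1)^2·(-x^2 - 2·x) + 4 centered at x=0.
4 - 4·x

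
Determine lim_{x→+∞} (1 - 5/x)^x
As x → +∞: this is the defining limit (1 - 5/x)^x → e^(-5).
Limit = e^(-5).

Final answer: e^(-5)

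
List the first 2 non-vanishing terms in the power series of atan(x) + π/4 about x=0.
x + π/4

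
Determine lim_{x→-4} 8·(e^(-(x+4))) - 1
Direct substitution at x = -4 gives 7.

Final answer: 7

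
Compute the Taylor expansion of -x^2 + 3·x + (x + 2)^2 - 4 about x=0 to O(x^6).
7·x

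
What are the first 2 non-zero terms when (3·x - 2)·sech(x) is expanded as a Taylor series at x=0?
3·x - 2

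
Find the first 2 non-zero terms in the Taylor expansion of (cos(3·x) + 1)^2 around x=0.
4 - 18·x^2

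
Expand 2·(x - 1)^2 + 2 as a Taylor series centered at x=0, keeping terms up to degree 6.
2·x^2 - 4·x + 4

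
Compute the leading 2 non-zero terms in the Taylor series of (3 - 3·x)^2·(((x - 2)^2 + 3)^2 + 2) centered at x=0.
459 - 1422·x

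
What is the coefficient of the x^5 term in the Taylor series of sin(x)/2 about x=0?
Expand to order 5: sin(x)/2 = x^5/240 - x^3/12 + x/2 + O(x^6).
The coefficient of x^5 is 1/240.

Final answer: 1/240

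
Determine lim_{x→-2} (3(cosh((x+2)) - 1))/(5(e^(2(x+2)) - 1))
Both numerator and denominator → 0 as x → -2; this is a 0/0 indeterminate form.
Expand each to leading order near x = -2: numerator ~ 3·(x + 2)^2/2, denominator ~ 10·(x + 2).
The limit of the ratio is 0.

Final answer: 0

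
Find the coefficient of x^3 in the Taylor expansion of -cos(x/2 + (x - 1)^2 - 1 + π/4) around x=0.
Expand to order 3: -cos(x/2 + (x - 1)^2 - 1 + π/4) = -15·√(2)·x^3/32 + 17·√(2)·x^2/16 - 3·√(2)·x/4 - √(2)/2 + O(x^4).
The coefficient of x^3 is -15·√(2)/32.

Final answer: -15·√(2)/32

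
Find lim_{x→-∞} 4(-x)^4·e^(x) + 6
The product is a 0·∞ indeterminate form at x → -∞.
Rewrite the product as 4(-x)^4 / e^(-x) (an ∞/∞ form) and apply L'Hôpital, or use the standard hierarchy e^(|x|) ≫ |(-x)^4| as x → -∞.
The indeterminate product → 0, so the limit = 6.

Final answer: 6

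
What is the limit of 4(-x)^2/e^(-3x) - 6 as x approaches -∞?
The quotient is an ∞/∞ indeterminate form as x → -∞.
Compare growth rates of the dominant terms (exponentials ≫ polynomials ≫ logarithms), or apply L'Hôpital's rule; the quotient → 0.
Adding the constant: 0 - 6 = -6. Limit = -6.

Final answer: -6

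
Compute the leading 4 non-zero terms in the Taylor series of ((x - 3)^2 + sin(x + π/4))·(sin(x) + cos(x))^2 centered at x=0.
x^3·(-10 - 5·√(2)/4) + x^2·(-11 + 3·√(2)/4) + x·(3·√(2)/2 + 12) + √(2)/2 + 9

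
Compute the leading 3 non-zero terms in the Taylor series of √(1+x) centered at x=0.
-x^2/8 + x/2 + 1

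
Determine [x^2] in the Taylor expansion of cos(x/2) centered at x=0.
Expand to order 2: cos(x/2) = 1 - x^2/8 + O(x^3).
The coefficient of x^2 is -1/8.

Final answer: -1/8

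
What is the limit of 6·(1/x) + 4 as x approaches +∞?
Evaluate the dominant behaviour as x → +∞; each term tends to a finite value or vanishes.
Limit = 4.

Final answer: 4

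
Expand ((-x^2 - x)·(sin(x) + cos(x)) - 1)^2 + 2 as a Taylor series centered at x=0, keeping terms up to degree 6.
-77·x^6/30 + 5·x^5/12 + 11·x^4/3 + 5·x^3 + 5·x^2 + 2·x + 3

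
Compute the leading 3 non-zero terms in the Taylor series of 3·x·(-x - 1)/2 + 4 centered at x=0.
-3·x^2/2 - 3·x/2 + 4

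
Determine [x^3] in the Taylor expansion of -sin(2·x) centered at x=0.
Expand to order 3: -sin(2·x) = 4·x^3/3 - 2·x + O(x^4).
The coefficient of x^3 is 4/3.

Final answer: 4/3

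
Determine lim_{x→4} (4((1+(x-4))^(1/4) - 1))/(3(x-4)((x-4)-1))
Both numerator and denominator → 0 as x → 4; this is a 0/0 indeterminate form.
Expand each to leading order near x = 4: numerator ~ (x - 4), denominator ~ -3·(x - 4).
The limit of the ratio is -1/3.

Final answer: -1/3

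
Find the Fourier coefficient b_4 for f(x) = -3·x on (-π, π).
b_4 = (1/π) ∫_{-π}^{π} f(x)·sin(4x) dx.
Evaluate the integral (use parity and integration by parts as needed): b_4 = 3/2.

Final answer: 3/2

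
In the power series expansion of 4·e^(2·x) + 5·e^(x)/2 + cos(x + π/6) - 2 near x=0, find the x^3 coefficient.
Expand to order 3: 4·e^(2·x) + 5·e^(x)/2 + cos(x + π/6) - 2 = 35·x^3/6 + x^2·(37/4 - √(3)/4) + 10·x + √(3)/2 + 9/2 + O(x^4).
The coefficient of x^3 is 35/6.

Final answer: 35/6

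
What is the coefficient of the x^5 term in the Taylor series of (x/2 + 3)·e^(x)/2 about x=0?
Expand to order 5: (x/2 + 3)·e^(x)/2 = 11·x^5/480 + 5·x^4/48 + 3·x^3/8 + x^2 + 7·x/4 + 3/2 + O(x^6).
The coefficient of x^5 is 11/480.

Final answer: 11/480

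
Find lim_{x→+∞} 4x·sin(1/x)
As x → +∞: let u = 1/x → 0⁺; then 4·x·sin(1/x) = 4·1·sin(u)/u → 4·1·1 = 4.
Limit = 4.

Final answer: 4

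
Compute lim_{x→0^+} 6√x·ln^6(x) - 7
The product is a 0·∞ indeterminate form at x → 0⁺.
Rewrite the product as 6·ln^6(x) / x^(-1/2) and apply L'Hôpital, or use the standard hierarchy x^(-1/2) ≫ |ln x|^6 as x → 0⁺.
The indeterminate product → 0, so the limit = -7.

Final answer: -7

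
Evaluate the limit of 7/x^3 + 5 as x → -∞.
Evaluate the dominant behaviour as x → -∞; each term tends to a finite value or vanishes.
Limit = 5.

Final answer: 5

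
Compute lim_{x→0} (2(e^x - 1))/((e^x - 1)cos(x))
Both numerator and denominator → 0 as x → 0; this is a 0/0 indeterminate form.
Expand each to leading order near x = 0: numerator ~ 2·x, denominator ~ x.
The limit of the ratio is 2.

Final answer: 2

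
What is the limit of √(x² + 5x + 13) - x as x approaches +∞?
This is an ∞ − ∞ indeterminate form.
Multiply and divide by the conjugate √(x²+5x + 13) + x; the x² terms cancel, leaving (5x + 13)/(√(x²+5x + 13)+x) → 5/2.
Limit = 5/2.

Final answer: 5/2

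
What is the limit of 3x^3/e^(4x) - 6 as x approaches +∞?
The quotient is an ∞/∞ indeterminate form as x → +∞.
The exponential denominator e^(4x) dominates the polynomial numerator (e^x ≫ x^3 as x → ∞), so the quotient → 0.
Adding the constant: 0 - 6 = -6. Limit = -6.

Final answer: -6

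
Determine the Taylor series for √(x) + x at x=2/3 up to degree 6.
2/3 + √(6)/3 + (√(6)/4 + 1)·(x - 2/3) - 3·√(6)·(x - 2/3)^2/32 + 9·√(6)·(x - 2/3)^3/128 - 135·√(6)·(x - 2/3)^4/2048 + 567·√(6)·(x - 2/3)^5/8192 - 5103·√(6)·(x - 2/3)^6/65536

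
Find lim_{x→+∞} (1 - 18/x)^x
As x → +∞: this is the defining limit (1 - 18/x)^x → e^(-18).
Limit = e^(-18).

Final answer: e^(-18)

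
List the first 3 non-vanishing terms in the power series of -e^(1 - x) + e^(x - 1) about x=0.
x^2·(-e/2 + e^(-1)/2) + x·(e^(-1) + e) - e + e^(-1)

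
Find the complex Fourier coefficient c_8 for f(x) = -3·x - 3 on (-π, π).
Compute the real Fourier coefficients first: a_8 = 0, b_8 = 3/4.
Then c_8 = (a_8 − i·b_8)/2 = -3·i/8.

Final answer: -3·i/8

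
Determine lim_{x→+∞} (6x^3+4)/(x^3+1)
This is an ∞/∞ indeterminate form as x → +∞.
Divide numerator and denominator by x^3 and let the lower-order terms vanish; the leading terms give 6/1 = 6.
Limit = 6.

Final answer: 6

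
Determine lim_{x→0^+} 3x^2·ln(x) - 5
The product is a 0·∞ indeterminate form at x → 0⁺.
Rewrite the product as 3·ln(x) / x^(-2) and apply L'Hôpital, or use the standard hierarchy x^(-2) ≫ |ln x| as x → 0⁺.
The indeterminate product → 0, so the limit = -5.

Final answer: -5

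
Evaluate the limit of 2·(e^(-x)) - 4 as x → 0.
Direct substitution at x = 0 gives -2.

Final answer: -2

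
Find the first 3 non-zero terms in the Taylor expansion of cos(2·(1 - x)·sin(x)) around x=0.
4·x^3 - 2·x^2 + 1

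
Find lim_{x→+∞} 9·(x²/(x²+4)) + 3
Evaluate the dominant behaviour as x → +∞; each term tends to a finite value or vanishes.
Limit = 12.

Final answer: 12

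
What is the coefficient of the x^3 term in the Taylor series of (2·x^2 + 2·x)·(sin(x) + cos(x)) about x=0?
Expand to order 3: (2·x^2 + 2·x)·(sin(x) + cos(x)) = x^3 + 4·x^2 + 2·x + O(x^4).
The coefficient of x^3 is 1.

Final answer: 1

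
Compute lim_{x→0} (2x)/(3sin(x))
Both numerator and denominator → 0 as x → 0; this is a 0/0 indeterminate form.
Expand each to leading order near x = 0: numerator ~ 2·x, denominator ~ 3·x.
The limit of the ratio is 2/3.

Final answer: 2/3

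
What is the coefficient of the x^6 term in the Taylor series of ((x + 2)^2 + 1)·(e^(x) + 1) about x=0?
Expand to order 6: ((x + 2)^2 + 1)·(e^(x) + 1) = 59·x^6/720 + 3·x^5/8 + 11·x^4/8 + 23·x^3/6 + 17·x^2/2 + 13·x + 10 + O(x^7).
The coefficient of x^6 is 59/720.

Final answer: 59/720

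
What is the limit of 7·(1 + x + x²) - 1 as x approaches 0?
Direct substitution at x = 0 gives 6.

Final answer: 6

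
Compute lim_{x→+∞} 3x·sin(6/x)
As x → +∞: let u = 6/x → 0⁺; then 3·x·sin(6/x) = 3·6·sin(u)/u → 3·6·1 = 18.
Limit = 18.

Final answer: 18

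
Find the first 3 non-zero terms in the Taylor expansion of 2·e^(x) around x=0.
x^2 + 2·x + 2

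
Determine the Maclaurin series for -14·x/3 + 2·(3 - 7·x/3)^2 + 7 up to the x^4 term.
98·x^2/9 - 98·x/3 + 25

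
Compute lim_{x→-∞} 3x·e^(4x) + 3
The product is a 0·∞ indeterminate form at x → -∞.
Rewrite the product as 3x / e^(-4x) (an ∞/∞ form) and apply L'Hôpital, or use the standard hierarchy e^(4|x|) ≫ |x| as x → -∞.
The indeterminate product → 0, so the limit = 3.

Final answer: 3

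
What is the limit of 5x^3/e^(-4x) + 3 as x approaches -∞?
The quotient is an ∞/∞ indeterminate form as x → -∞.
Compare growth rates of the dominant terms (exponentials ≫ polynomials ≫ logarithms), or apply L'Hôpital's rule; the quotient → 0.
Adding the constant: 0 + 3 = 3. Limit = 3.

Final answer: 3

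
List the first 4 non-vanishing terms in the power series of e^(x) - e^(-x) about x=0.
x^7/2520 + x^5/60 + x^3/3 + 2·x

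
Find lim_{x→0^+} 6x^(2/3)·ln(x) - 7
The product is a 0·∞ indeterminate form at x → 0⁺.
Rewrite the product as 6·ln(x) / x^(-2/3) and apply L'Hôpital, or use the standard hierarchy x^(-2/3) ≫ |ln x| as x → 0⁺.
The indeterminate product → 0, so the limit = -7.

Final answer: -7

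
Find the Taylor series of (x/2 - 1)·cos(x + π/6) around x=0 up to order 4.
x^4·(1/24 - √(3)/48) + x^3·(-√(3)/8 - 1/12) + x^2·(-1/4 + √(3)/4) + x·(√(3)/4 + 1/2) - √(3)/2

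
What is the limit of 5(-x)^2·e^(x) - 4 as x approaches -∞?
The product is a 0·∞ indeterminate form at x → -∞.
Rewrite the product as 5(-x)^2 / e^(-x) (an ∞/∞ form) and apply L'Hôpital, or use the standard hierarchy e^(|x|) ≫ |(-x)^2| as x → -∞.
The indeterminate product → 0, so the limit = -4.

Final answer: -4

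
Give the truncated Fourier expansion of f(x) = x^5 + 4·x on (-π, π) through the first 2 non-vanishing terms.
(-40·π^2 + 2·π^4 + 248)·sin(x) + (-π^4 - 23/2 + 5·π^2)·sin(2·x)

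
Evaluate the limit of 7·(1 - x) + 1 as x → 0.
Direct substitution at x = 0 gives 8.

Final answer: 8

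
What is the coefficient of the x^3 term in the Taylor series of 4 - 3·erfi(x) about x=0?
Expand to order 3: 4 - 3·erfi(x) = -2·x^3/√(π) - 6·x/√(π) + 4 + O(x^4).
The coefficient of x^3 is -2/√(π).

Final answer: -2/√(π)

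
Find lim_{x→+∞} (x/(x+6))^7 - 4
As x → +∞: x/(x+6) = 1/(1 + 6/x) → 1, and the 7th power of a limit-1 base also → 1; with the additive constant, 1 - 4 = -3.
Limit = -3.

Final answer: -3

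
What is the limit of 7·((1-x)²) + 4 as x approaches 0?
Direct substitution at x = 0 gives 11.

Final answer: 11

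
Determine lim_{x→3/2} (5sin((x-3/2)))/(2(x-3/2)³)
Both numerator and denominator → 0 as x → 3/2; this is a 0/0 indeterminate form.
Expand each to leading order near x = 3/2: numerator ~ 5·(x - 3/2), denominator ~ 2·(x - 3/2)^3.
The limit of the ratio is ∞.

Final answer: ∞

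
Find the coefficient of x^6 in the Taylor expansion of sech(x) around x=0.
Expand to order 6: sech(x) = -61·x^6/720 + 5·x^4/24 - x^2/2 + 1 + O(x^7).
The coefficient of x^6 is -61/720.

Final answer: -61/720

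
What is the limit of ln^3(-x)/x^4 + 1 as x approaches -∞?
The quotient is an ∞/∞ indeterminate form as x → -∞.
Compare growth rates of the dominant terms (exponentials ≫ polynomials ≫ logarithms), or apply L'Hôpital's rule; the quotient → 0.
Adding the constant: 0 + 1 = 1. Limit = 1.

Final answer: 1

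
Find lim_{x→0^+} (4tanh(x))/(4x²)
Both numerator and denominator → 0 as x → 0^+; this is a 0/0 indeterminate form.
Expand each to leading order near x = 0: numerator ~ 4·x, denominator ~ 4·x^2.
The limit of the ratio is ∞.

Final answer: ∞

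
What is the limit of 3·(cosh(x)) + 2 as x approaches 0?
Direct substitution at x = 0 gives 5.

Final answer: 5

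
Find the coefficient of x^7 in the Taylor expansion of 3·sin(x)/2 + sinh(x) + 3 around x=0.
Expand to order 7: 3·sin(x)/2 + sinh(x) + 3 = -x^7/10080 + x^5/48 - x^3/12 + 5·x/2 + 3 + O(x^8).
The coefficient of x^7 is -1/10080.

Final answer: -1/10080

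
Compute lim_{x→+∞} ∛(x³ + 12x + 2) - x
This is an ∞ − ∞ indeterminate form.
Multiply by (A² + AB + B²)/(A² + AB + B²) where A = ∛(x³+12x + 2), B = x to use A³ − B³ = (A−B)(A²+AB+B²); the x³ terms cancel, leaving (12x + 2)/(A²+AB+B²) with denominator ~ 3x², so the limit is 0.
Limit = 0.

Final answer: 0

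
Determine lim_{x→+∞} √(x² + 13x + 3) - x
This is an ∞ − ∞ indeterminate form.
Multiply and divide by the conjugate √(x²+13x + 3) + x; the x² terms cancel, leaving (13x + 3)/(√(x²+13x + 3)+x) → 13/2.
Limit = 13/2.

Final answer: 13/2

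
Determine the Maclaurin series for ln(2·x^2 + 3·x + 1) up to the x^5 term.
33·x^5/5 - 17·x^4/4 + 3·x^3 - 5·x^2/2 + 3·x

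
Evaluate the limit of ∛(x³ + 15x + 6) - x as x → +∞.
This is an ∞ − ∞ indeterminate form.
Multiply by (A² + AB + B²)/(A² + AB + B²) where A = ∛(x³+15x + 6), B = x to use A³ − B³ = (A−B)(A²+AB+B²); the x³ terms cancel, leaving (15x + 6)/(A²+AB+B²) with denominator ~ 3x², so the limit is 0.
Limit = 0.

Final answer: 0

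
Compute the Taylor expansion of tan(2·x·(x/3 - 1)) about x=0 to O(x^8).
-11008·x^7/945 + 584·x^6/81 - 232·x^5/45 + 8·x^4/3 - 8·x^3/3 + 2·x^2/3 - 2·x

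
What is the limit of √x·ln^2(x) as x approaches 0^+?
This is a 0·∞ indeterminate form at x → 0⁺.
Rewrite the product as ln^2(x) / x^(-1/2) and apply L'Hôpital, or use the standard hierarchy x^(-1/2) ≫ |ln x|^2 as x → 0⁺.
The indeterminate product → 0, so the limit = 0.

Final answer: 0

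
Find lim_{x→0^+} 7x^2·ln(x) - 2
The product is a 0·∞ indeterminate form at x → 0⁺.
Rewrite the product as 7·ln(x) / x^(-2) and apply L'Hôpital, or use the standard hierarchy x^(-2) ≫ |ln x| as x → 0⁺.
The indeterminate product → 0, so the limit = -2.

Final answer: -2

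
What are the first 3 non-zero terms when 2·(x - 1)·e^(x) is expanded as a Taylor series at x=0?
2·x^3/3 + x^2 - 2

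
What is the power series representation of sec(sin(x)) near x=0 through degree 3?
x^2/2 + 1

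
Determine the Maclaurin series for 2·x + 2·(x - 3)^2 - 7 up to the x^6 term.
2·x^2 - 10·x + 11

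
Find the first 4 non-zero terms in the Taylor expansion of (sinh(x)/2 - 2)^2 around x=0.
-x^3/3 + x^2/4 - 2·x + 4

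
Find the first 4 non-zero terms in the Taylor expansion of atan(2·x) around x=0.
-128·x^7/7 + 32·x^5/5 - 8·x^3/3 + 2·x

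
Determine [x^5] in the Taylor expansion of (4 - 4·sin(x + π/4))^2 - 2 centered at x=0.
(4 - 2·√(2))^2·(-√(2)/(30·(4 - 2·√(2))) + 2/(4 - 2·√(2))^2)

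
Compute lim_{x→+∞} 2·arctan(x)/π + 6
Evaluate the dominant behaviour as x → +∞; each term tends to a finite value or vanishes.
Limit = 7.

Final answer: 7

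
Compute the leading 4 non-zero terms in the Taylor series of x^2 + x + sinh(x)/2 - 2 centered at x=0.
x^3/12 + x^2 + 3·x/2 - 2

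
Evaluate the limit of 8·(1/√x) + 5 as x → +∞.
Evaluate the dominant behaviour as x → +∞; each term tends to a finite value or vanishes.
Limit = 5.

Final answer: 5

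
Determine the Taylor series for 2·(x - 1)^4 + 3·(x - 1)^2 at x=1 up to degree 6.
3·(x - 1)^2 + 2·(x - 1)^4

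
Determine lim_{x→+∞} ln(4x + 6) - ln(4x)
This is an ∞ − ∞ indeterminate form.
Combine the logarithms: ln(4x+6) − ln(4x) = ln((4x+6)/(4x)) = ln(1 + 6/(4x)) → ln(1) = 0.
Limit = 0.

Final answer: 0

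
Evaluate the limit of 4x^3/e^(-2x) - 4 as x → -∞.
The quotient is an ∞/∞ indeterminate form as x → -∞.
Compare growth rates of the dominant terms (exponentials ≫ polynomials ≫ logarithms), or apply L'Hôpital's rule; the quotient → 0.
Adding the constant: 0 - 4 = -4. Limit = -4.

Final answer: -4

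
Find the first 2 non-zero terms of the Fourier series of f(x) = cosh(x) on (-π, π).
-cos(x)·sinh(π)/π + sinh(π)/π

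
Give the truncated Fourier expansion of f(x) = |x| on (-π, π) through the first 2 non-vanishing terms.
-4·cos(x)/π + π/2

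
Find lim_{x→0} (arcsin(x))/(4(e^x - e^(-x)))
Both numerator and denominator → 0 as x → 0; this is a 0/0 indeterminate form.
Expand each to leading order near x = 0: numerator ~ x, denominator ~ 8·x.
The limit of the ratio is 1/8.

Final answer: 1/8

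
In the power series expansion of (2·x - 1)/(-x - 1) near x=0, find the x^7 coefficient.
Expand to order 7: (2·x - 1)/(-x - 1) = -3·x^7 + 3·x^6 - 3·x^5 + 3·x^4 - 3·x^3 + 3·x^2 - 3·x + 1 + O(x^8).
The coefficient of x^7 is -3.

Final answer: -3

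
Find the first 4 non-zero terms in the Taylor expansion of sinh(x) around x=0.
x^7/5040 + x^5/120 + x^3/6 + x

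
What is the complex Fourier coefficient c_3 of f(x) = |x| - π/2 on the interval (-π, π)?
Compute the real Fourier coefficients first: a_3 = -4/(9·π), b_3 = 0.
Then c_3 = (a_3 − i·b_3)/2 = -2/(9·π).

Final answer: -2/(9·π)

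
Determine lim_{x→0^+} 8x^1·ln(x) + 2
The product is a 0·∞ indeterminate form at x → 0⁺.
Rewrite the product as 8·ln(x) / x^(-1) and apply L'Hôpital, or use the standard hierarchy x^(-1) ≫ |ln x| as x → 0⁺.
The indeterminate product → 0, so the limit = 2.

Final answer: 2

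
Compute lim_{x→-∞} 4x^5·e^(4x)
This is a 0·∞ indeterminate form at x → -∞.
Rewrite the product as 4x^5 / e^(-4x) (an ∞/∞ form) and apply L'Hôpital, or use the standard hierarchy e^(4|x|) ≫ |x^5| as x → -∞.
The indeterminate product → 0, so the limit = 0.

Final answer: 0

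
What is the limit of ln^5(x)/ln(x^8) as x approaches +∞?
This is an ∞/∞ indeterminate form as x → +∞.
Write ln(x^8) = 8·ln(x), reducing the quotient to ln^4(x)/8 → ∞.
Limit = ∞.

Final answer: ∞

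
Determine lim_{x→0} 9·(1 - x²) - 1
Direct substitution at x = 0 gives 8.

Final answer: 8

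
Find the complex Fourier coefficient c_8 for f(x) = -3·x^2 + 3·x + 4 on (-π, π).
Compute the real Fourier coefficients first: a_8 = -3/16, b_8 = -3/4.
Then c_8 = (a_8 − i·b_8)/2 = -3/32 + 3·i/8.

Final answer: -3/32 + 3·i/8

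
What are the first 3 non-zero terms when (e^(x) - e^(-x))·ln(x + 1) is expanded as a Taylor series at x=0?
x^4 - x^3 + 2·x^2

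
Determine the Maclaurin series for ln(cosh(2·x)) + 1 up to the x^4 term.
-4·x^4/3 + 2·x^2 + 1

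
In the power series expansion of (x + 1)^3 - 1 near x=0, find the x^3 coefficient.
Expand to order 3: (x + 1)^3 - 1 = x^3 + 3·x^2 + 3·x + O(x^4).
The coefficient of x^3 is 1.

Final answer: 1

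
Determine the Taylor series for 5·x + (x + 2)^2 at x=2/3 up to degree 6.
94/9 + 31·(x - 2/3)/3 + (x - 2/3)^2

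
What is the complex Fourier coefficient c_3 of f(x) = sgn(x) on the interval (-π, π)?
Compute the real Fourier coefficients first: a_3 = 0, b_3 = 4/(3·π).
Then c_3 = (a_3 − i·b_3)/2 = -2·i/(3·π).

Final answer: -2·i/(3·π)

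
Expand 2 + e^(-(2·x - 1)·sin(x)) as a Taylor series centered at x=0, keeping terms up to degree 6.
-29·x^6/48 + 34·x^5/15 + 29·x^4/24 - 2·x^3 - 3·x^2/2 + x + 3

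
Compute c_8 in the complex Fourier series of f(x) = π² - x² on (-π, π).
Compute the real Fourier coefficients first: a_8 = -1/16, b_8 = 0.
Then c_8 = (a_8 − i·b_8)/2 = -1/32.

Final answer: -1/32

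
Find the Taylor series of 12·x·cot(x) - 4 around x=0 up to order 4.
-4·x^4/15 - 4·x^2 + 8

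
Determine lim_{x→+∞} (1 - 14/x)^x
As x → +∞: this is the defining limit (1 - 14/x)^x → e^(-14).
Limit = e^(-14).

Final answer: e^(-14)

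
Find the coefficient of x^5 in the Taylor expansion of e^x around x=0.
Expand to order 5: e^x = x^5/120 + x^4/24 + x^3/6 + x^2/2 + x + 1 + O(x^6).
The coefficient of x^5 is 1/120.

Final answer: 1/120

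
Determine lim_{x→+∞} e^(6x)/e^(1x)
This is an ∞/∞ indeterminate form as x → +∞.
Rewrite e^(6x)/e^(1x) = e^((6−1)x) = e^(5x); the exponent coefficient is 5 > 0 so e^(5x) → ∞.
Limit = ∞.

Final answer: ∞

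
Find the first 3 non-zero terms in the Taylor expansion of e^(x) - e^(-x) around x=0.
x^5/60 + x^3/3 + 2·x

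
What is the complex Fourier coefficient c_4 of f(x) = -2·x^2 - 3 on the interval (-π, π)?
Compute the real Fourier coefficients first: a_4 = -1/2, b_4 = 0.
Then c_4 = (a_4 − i·b_4)/2 = -1/4.

Final answer: -1/4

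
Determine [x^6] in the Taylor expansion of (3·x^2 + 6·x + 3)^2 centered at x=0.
Expand to order 6: (3·x^2 + 6·x + 3)^2 = 9·x^4 + 36·x^3 + 54·x^2 + 36·x + 9 + O(x^7).
The coefficient of x^6 is 0.

Final answer: 0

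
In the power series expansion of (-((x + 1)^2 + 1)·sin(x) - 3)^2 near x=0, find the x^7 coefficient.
Expand to order 7: (-((x + 1)^2 + 1)·sin(x) - 3)^2 = -293·x^7/315 - 25·x^6/18 + 13·x^5/30 + 14·x^4/3 + 12·x^3 + 16·x^2 + 12·x + 9 + O(x^8).
The coefficient of x^7 is -293/315.

Final answer: -293/315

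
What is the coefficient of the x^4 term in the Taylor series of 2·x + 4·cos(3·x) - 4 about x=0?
Expand to order 4: 2·x + 4·cos(3·x) - 4 = 27·x^4/2 - 18·x^2 + 2·x + O(x^5).
The coefficient of x^4 is 27/2.

Final answer: 27/2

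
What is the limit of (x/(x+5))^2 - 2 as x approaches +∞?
As x → +∞: x/(x+5) = 1/(1 + 5/x) → 1, and the 2nd power of a limit-1 base also → 1; with the additive constant, 1 - 2 = -1.
Limit = -1.

Final answer: -1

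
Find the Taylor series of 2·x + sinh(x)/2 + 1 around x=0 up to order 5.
x^5/240 + x^3/12 + 5·x/2 + 1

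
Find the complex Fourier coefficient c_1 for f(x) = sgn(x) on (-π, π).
Compute the real Fourier coefficients first: a_1 = 0, b_1 = 4/π.
Then c_1 = (a_1 − i·b_1)/2 = -2·i/π.

Final answer: -2·i/π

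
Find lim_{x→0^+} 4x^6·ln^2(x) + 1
The product is a 0·∞ indeterminate form at x → 0⁺.
Rewrite the product as 4·ln^2(x) / x^(-6) and apply L'Hôpital, or use the standard hierarchy x^(-6) ≫ |ln x|^2 as x → 0⁺.
The indeterminate product → 0, so the limit = 1.

Final answer: 1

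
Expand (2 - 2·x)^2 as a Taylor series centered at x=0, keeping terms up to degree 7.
4·x^2 - 8·x + 4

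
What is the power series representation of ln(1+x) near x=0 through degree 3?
x^3/3 - x^2/2 + x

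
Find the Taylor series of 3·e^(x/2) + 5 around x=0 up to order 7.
x^7/215040 + x^6/15360 + x^5/1280 + x^4/128 + x^3/16 + 3·x^2/8 + 3·x/2 + 8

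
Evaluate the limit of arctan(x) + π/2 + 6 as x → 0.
Direct substitution at x = 0 gives π/2 + 6.

Final answer: π/2 + 6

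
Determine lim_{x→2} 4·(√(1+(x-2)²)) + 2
Direct substitution at x = 2 gives 6.

Final answer: 6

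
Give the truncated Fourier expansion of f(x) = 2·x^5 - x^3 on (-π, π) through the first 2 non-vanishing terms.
(-82·π^2 + 4·π^4 + 492)·sin(x) + (-2·π^4 - 33/2 + 11·π^2)·sin(2·x)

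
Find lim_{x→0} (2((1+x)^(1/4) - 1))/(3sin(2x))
Both numerator and denominator → 0 as x → 0; this is a 0/0 indeterminate form.
Expand each to leading order near x = 0: numerator ~ x/2, denominator ~ 6·x.
The limit of the ratio is 1/12.

Final answer: 1/12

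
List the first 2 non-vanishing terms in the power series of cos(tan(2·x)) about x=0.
1 - 2·x^2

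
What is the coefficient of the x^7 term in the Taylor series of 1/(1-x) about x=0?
Expand to order 7: 1/(1-x) = x^7 + x^6 + x^5 + x^4 + x^3 + x^2 + x + 1 + O(x^8).
The coefficient of x^7 is 1.

Final answer: 1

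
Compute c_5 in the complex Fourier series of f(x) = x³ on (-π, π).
Compute the real Fourier coefficients first: a_5 = 0, b_5 = -12/125 + 2·π^2/5.
Then c_5 = (a_5 − i·b_5)/2 = -i·π^2/5 + 6·i/125.

Final answer: -i·π^2/5 + 6·i/125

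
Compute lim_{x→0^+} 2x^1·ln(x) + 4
The product is a 0·∞ indeterminate form at x → 0⁺.
Rewrite the product as 2·ln(x) / x^(-1) and apply L'Hôpital, or use the standard hierarchy x^(-1) ≫ |ln x| as x → 0⁺.
The indeterminate product → 0, so the limit = 4.

Final answer: 4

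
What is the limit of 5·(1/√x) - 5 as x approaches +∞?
Evaluate the dominant behaviour as x → +∞; each term tends to a finite value or vanishes.
Limit = -5.

Final answer: -5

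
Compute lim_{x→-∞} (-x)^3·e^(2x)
This is a 0·∞ indeterminate form at x → -∞.
Rewrite the product as (-x)^3 / e^(-2x) (an ∞/∞ form) and apply L'Hôpital, or use the standard hierarchy e^(2|x|) ≫ |(-x)^3| as x → -∞.
The indeterminate product → 0, so the limit = 0.

Final answer: 0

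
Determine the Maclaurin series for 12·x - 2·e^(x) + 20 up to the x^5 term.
-x^5/60 - x^4/12 - x^3/3 - x^2 + 10·x + 18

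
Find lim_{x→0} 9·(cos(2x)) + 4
Direct substitution at x = 0 gives 13.

Final answer: 13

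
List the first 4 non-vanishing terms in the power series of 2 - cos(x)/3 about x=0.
x^6/2160 - x^4/72 + x^2/6 + 5/3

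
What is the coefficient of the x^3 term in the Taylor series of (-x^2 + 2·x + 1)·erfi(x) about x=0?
Expand to order 3: (-x^2 + 2·x + 1)·erfi(x) = -4·x^3/(3·√(π)) + 4·x^2/√(π) + 2·x/√(π) + O(x^4).
The coefficient of x^3 is -4/(3·√(π)).

Final answer: -4/(3·√(π))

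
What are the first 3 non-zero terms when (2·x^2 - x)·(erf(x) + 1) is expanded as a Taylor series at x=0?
4·x^3/√(π) + x^2·(2 - 2/√(π)) - x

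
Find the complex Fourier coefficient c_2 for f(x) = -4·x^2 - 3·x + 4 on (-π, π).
Compute the real Fourier coefficients first: a_2 = -4, b_2 = 3.
Then c_2 = (a_2 − i·b_2)/2 = -2 - 3·i/2.

Final answer: -2 - 3·i/2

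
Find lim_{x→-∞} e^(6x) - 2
Evaluate the dominant behaviour as x → -∞; each term tends to a finite value or vanishes.
Limit = -2.

Final answer: -2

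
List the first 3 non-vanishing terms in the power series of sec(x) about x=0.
5·x^4/24 + x^2/2 + 1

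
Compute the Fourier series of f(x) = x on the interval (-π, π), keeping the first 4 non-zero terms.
2·sin(x) - sin(2·x) + 2·sin(3·x)/3 - sin(4·x)/2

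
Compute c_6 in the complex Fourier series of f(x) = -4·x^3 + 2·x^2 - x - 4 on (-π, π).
Compute the real Fourier coefficients first: a_6 = 2/9, b_6 = 1/9 + 4·π^2/3.
Then c_6 = (a_6 − i·b_6)/2 = 1/9 - 2·i·π^2/3 - i/18.

Final answer: 1/9 - 2·i·π^2/3 - i/18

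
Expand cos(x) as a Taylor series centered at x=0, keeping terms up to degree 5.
x^4/24 - x^2/2 + 1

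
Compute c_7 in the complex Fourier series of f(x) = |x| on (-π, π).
Compute the real Fourier coefficients first: a_7 = -4/(49·π), b_7 = 0.
Then c_7 = (a_7 − i·b_7)/2 = -2/(49·π).

Final answer: -2/(49·π)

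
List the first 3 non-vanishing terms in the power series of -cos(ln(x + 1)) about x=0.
-x^3/2 + x^2/2 - 1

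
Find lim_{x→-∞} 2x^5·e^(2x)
This is a 0·∞ indeterminate form at x → -∞.
Rewrite the product as 2x^5 / e^(-2x) (an ∞/∞ form) and apply L'Hôpital, or use the standard hierarchy e^(2|x|) ≫ |x^5| as x → -∞.
The indeterminate product → 0, so the limit = 0.

Final answer: 0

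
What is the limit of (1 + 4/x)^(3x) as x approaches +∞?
As x → +∞: write (1 + 4/x)^(3x) = ((1 + 4/x)^x)^3 → (e^4)^3 = e^12.
Limit = e^(12).

Final answer: e^(12)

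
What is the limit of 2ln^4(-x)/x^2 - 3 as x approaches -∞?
The quotient is an ∞/∞ indeterminate form as x → -∞.
Compare growth rates of the dominant terms (exponentials ≫ polynomials ≫ logarithms), or apply L'Hôpital's rule; the quotient → 0.
Adding the constant: 0 - 3 = -3. Limit = -3.

Final answer: -3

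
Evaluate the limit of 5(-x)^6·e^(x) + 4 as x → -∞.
The product is a 0·∞ indeterminate form at x → -∞.
Rewrite the product as 5(-x)^6 / e^(-x) (an ∞/∞ form) and apply L'Hôpital, or use the standard hierarchy e^(|x|) ≫ |(-x)^6| as x → -∞.
The indeterminate product → 0, so the limit = 4.

Final answer: 4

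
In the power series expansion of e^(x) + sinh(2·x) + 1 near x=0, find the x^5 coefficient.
Expand to order 5: e^(x) + sinh(2·x) + 1 = 11·x^5/40 + x^4/24 + 3·x^3/2 + x^2/2 + 3·x + 2 + O(x^6).
The coefficient of x^5 is 11/40.

Final answer: 11/40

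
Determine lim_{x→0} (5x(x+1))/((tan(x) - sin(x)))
Both numerator and denominator → 0 as x → 0; this is a 0/0 indeterminate form.
Expand each to leading order near x = 0: numerator ~ 5·x, denominator ~ x^3/2.
The limit of the ratio is ∞.

Final answer: ∞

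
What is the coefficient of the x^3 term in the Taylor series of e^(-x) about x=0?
Expand to order 3: e^(-x) = -x^3/6 + x^2/2 - x + 1 + O(x^4).
The coefficient of x^3 is -1/6.

Final answer: -1/6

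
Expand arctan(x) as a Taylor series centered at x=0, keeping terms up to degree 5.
x^5/5 - x^3/3 + x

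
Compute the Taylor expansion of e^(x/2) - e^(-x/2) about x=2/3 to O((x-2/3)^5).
(-1 + e^(2/3))·e^(-1/3) + (1 + e^(2/3))·e^(-1/3)·(x - 2/3)/2 + (-1 + e^(2/3))·e^(-1/3)·(x - 2/3)^2/8 + (1 + e^(2/3))·e^(-1/3)·(x - 2/3)^3/48 + (-1 + e^(2/3))·e^(-1/3)·(x - 2/3)^4/384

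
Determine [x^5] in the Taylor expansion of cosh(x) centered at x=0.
Expand to order 5: cosh(x) = x^4/24 + x^2/2 + 1 + O(x^6).
The coefficient of x^5 is 0.

Final answer: 0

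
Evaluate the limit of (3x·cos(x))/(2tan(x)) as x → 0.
Both numerator and denominator → 0 as x → 0; this is a 0/0 indeterminate form.
Expand each to leading order near x = 0: numerator ~ 3·x, denominator ~ 2·x.
The limit of the ratio is 3/2.

Final answer: 3/2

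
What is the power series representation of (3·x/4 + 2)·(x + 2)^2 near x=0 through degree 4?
3·x^3/4 + 5·x^2 + 11·x + 8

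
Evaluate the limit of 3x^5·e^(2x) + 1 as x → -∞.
The product is a 0·∞ indeterminate form at x → -∞.
Rewrite the product as 3x^5 / e^(-2x) (an ∞/∞ form) and apply L'Hôpital, or use the standard hierarchy e^(2|x|) ≫ |x^5| as x → -∞.
The indeterminate product → 0, so the limit = 1.

Final answer: 1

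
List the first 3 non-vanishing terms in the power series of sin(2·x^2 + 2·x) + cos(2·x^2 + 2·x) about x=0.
-16·x^3/3 + 2·x + 1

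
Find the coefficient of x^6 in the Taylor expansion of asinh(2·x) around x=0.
Expand to order 6: asinh(2·x) = 12·x^5/5 - 4·x^3/3 + 2·x + O(x^7).
The coefficient of x^6 is 0.

Final answer: 0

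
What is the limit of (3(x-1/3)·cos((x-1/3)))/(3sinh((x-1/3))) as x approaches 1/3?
Both numerator and denominator → 0 as x → 1/3; this is a 0/0 indeterminate form.
Expand each to leading order near x = 1/3: numerator ~ 3·(x - 1/3), denominator ~ 3·(x - 1/3).
The limit of the ratio is 1.

Final answer: 1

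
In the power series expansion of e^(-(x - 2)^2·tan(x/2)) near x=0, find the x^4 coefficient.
Expand to order 4: e^(-(x - 2)^2·tan(x/2)) = 49·x^4/6 - 6·x^3 + 4·x^2 - 2·x + 1 + O(x^5).
The coefficient of x^4 is 49/6.

Final answer: 49/6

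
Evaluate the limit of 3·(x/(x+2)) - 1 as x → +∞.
Evaluate the dominant behaviour as x → +∞; each term tends to a finite value or vanishes.
Limit = 2.

Final answer: 2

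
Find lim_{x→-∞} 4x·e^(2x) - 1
The product is a 0·∞ indeterminate form at x → -∞.
Rewrite the product as 4x / e^(-2x) (an ∞/∞ form) and apply L'Hôpital, or use the standard hierarchy e^(2|x|) ≫ |x| as x → -∞.
The indeterminate product → 0, so the limit = -1.

Final answer: -1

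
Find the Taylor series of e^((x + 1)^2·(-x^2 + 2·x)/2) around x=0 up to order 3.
5·x^3/3 + 2·x^2 + x + 1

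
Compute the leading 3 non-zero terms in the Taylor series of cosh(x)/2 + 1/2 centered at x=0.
x^4/48 + x^2/4 + 1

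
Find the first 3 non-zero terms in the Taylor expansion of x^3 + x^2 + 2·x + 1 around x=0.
x^2 + 2·x + 1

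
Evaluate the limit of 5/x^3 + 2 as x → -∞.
Evaluate the dominant behaviour as x → -∞; each term tends to a finite value or vanishes.
Limit = 2.

Final answer: 2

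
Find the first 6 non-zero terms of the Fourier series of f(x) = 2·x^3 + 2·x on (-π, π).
(-20 + 4·π^2)·sin(x) + (1 - 2·π^2)·sin(2·x) + (4/9 + 4·π^2/3)·sin(3·x) + (-π^2 - 5/8)·sin(4·x) + (76/125 + 4·π^2/5)·sin(5·x) + (-2·π^2/3 - 5/9)·sin(6·x)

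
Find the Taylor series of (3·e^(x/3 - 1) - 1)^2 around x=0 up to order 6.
x^6·(-1 + 3·e^(-1))^2·(e^(-1)/(87480·(-1 + 3·e^(-1))) + 31·e^(-2)/(29160·(-1 + 3·e^(-1))^2)) + x^5·(-1 + 3·e^(-1))^2·(e^(-1)/(4860·(-1 + 3·e^(-1))) + e^(-2)/(108·(-1 + 3·e^(-1))^2)) + x^4·(-1 + 3·e^(-1))^2·(e^(-1)/(324·(-1 + 3·e^(-1))) + 7·e^(-2)/(108·(-1 + 3·e^(-1))^2)) + x^3·(-1 + 3·e^(-1))^2·(e^(-1)/(27·(-1 + 3·e^(-1))) + e^(-2)/(3·(-1 + 3·e^(-1))^2)) + x^2·(-1 + 3·e^(-1))^2·(e^(-1)/(3·(-1 + 3·e^(-1))) + e^(-2)/(-1 + 3·e^(-1))^2) + 2·x·(-1 + 3·e^(-1))·e^(-1) + (-1 + 3·e^(-1))^2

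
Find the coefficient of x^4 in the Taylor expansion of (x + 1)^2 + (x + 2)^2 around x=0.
Expand to order 4: (x + 1)^2 + (x + 2)^2 = 2·x^2 + 6·x + 5 + O(x^5).
The coefficient of x^4 is 0.

Final answer: 0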